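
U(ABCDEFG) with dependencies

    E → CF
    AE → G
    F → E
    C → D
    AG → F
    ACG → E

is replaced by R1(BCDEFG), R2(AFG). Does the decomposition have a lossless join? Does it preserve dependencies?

Lossless test: (FG)⁺ = {CDEFG}, which is a superkey of neither fragment — lossy.
Dependency preservation: AE → G; ACG → E are not contained in any single fragment, but the restricted closure of each left-hand side across the fragments still reaches the right-hand side; the remaining FDs each lie inside some fragment. All dependencies are preserved.

lossy but dependency-preserving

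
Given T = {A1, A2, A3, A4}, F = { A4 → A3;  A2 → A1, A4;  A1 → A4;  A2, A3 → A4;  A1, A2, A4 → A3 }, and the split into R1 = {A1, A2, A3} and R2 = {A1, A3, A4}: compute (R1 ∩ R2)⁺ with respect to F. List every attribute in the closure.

R1 ∩ R2 = {A1, A3}.
A1 → A4 applies, adding A4
Closure: {A1, A3, A4}.

A1, A3, A4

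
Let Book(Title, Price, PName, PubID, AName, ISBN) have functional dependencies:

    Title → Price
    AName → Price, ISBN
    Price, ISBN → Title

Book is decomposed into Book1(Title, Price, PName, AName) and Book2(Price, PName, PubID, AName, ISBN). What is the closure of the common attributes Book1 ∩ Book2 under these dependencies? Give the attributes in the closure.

Book1 ∩ Book2 = {Price, PName, AName}.
AName → Price, ISBN applies, adding ISBN
Price, ISBN → Title applies, adding Title
Closure: {Title, Price, PName, AName, ISBN}.

Title, Price, PName, AName, ISBN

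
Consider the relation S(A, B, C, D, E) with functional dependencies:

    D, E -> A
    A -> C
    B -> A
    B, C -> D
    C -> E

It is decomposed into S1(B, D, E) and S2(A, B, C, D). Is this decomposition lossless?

Common attributes: S1 ∩ S2 = {B, D}.
Closure of {B, D}: B → A applies, adding A; A → C applies, adding C; C → E applies, adding E. So (B, D)⁺ = {A, B, C, D, E}.
This closure contains every attribute of S1, so S1 ∩ S2 → S1. The join is lossless.

Yes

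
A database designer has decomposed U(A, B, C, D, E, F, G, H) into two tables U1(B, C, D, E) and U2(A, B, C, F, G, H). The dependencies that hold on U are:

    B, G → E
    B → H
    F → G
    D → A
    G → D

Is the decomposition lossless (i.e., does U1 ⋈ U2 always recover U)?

Common attributes: U1 ∩ U2 = {B, C}.
Closure of {B, C}: B → H applies, adding H. So (B, C)⁺ = {B, C, H}.
The closure contains neither all of U1 = {B, C, D, E} nor all of U2 = {A, B, C, F, G, H}, so the common attributes are not a superkey of either fragment. The join is lossy.

No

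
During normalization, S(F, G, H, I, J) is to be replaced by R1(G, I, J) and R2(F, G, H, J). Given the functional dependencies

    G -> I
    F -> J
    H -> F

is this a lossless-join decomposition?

Yes

Common attributes: R1 ∩ R2 = {G, J}.
Closure of {G, J}: G → I applies, adding I. So (G, J)⁺ = {G, I, J}.
This closure contains every attribute of R1, so R1 ∩ R2 → R1. The join is lossless.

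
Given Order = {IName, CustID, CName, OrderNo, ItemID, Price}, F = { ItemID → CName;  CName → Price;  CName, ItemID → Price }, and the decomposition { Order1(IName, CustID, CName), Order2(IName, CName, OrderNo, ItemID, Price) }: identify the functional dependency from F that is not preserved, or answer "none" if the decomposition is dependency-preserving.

ItemID → CName lies within Order2.
CName → Price lies within Order2.
CName, ItemID → Price lies within Order2.
Every dependency is enforceable on the fragments, so the decomposition is dependency-preserving.

none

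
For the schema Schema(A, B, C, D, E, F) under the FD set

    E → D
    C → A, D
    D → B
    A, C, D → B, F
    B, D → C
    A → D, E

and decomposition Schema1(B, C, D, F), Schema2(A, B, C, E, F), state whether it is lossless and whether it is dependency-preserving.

lossless and dependency-preserving

Lossless test: (B, C, F)⁺ = {A, B, C, D, E, F}, which contains all of one fragment — lossless.
Dependency preservation: E → D; C → A, D; A, C, D → B, F; A → D, E are not contained in any single fragment, but the restricted closure of each left-hand side across the fragments still reaches the right-hand side; the remaining FDs each lie inside some fragment. All dependencies are preserved.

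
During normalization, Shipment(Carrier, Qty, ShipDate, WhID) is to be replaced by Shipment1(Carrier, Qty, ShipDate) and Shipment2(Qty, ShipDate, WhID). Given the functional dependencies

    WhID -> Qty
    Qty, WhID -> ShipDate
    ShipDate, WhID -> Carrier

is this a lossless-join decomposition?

No

Common attributes: Shipment1 ∩ Shipment2 = {Qty, ShipDate}.
No dependency enlarges {Qty, ShipDate}, so (Qty, ShipDate)⁺ = {Qty, ShipDate}.
The closure contains neither all of Shipment1 = {Carrier, Qty, ShipDate} nor all of Shipment2 = {Qty, ShipDate, WhID}, so the common attributes are not a superkey of either fragment. The join is lossy.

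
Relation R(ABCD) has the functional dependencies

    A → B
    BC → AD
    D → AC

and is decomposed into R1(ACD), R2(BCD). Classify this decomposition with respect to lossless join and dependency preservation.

lossless but not dependency-preserving

Lossless test: (CD)⁺ = {ABCD}, which contains all of one fragment — lossless.
Dependency preservation: the restricted closure of {A} across the fragments never reaches {B}, so A → B cannot be enforced without a join — not preserved.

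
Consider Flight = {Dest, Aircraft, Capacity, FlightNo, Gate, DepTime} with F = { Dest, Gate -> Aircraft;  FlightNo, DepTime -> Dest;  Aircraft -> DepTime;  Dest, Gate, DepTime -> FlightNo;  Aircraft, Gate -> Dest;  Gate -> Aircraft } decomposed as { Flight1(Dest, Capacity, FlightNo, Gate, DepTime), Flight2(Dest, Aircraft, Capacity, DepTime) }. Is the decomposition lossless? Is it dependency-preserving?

lossy and not dependency-preserving

Lossless test: (Dest, Capacity, DepTime)⁺ = {Dest, Capacity, DepTime}, which is a superkey of neither fragment — lossy.
Dependency preservation: the restricted closure of {Dest, Gate} across the fragments never reaches {Aircraft}, so Dest, Gate → Aircraft cannot be enforced without a join — not preserved.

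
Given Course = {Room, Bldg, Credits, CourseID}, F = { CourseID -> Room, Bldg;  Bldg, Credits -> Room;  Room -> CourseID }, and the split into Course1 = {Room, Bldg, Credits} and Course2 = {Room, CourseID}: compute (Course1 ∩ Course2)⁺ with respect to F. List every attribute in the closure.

Course1 ∩ Course2 = {Room}.
Room → CourseID applies, adding CourseID
CourseID → Room, Bldg applies, adding Bldg
Closure: {Room, Bldg, CourseID}.

Room, Bldg, CourseID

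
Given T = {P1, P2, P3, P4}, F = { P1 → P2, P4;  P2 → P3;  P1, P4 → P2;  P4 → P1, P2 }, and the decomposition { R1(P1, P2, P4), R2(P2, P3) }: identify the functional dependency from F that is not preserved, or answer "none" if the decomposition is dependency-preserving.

P1 → P2, P4 lies within R1.
P2 → P3 lies within R2.
P1, P4 → P2 lies within R1.
P4 → P1, P2 lies within R1.
Every dependency is enforceable on the fragments, so the decomposition is dependency-preserving.

none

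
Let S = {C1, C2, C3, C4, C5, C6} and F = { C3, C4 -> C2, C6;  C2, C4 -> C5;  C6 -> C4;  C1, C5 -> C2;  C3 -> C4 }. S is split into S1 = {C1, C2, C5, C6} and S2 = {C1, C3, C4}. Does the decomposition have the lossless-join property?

Common attributes: S1 ∩ S2 = {C1}.
No dependency enlarges {C1}, so (C1)⁺ = {C1}.
The closure contains neither all of S1 = {C1, C2, C5, C6} nor all of S2 = {C1, C3, C4}, so the common attributes are not a superkey of either fragment. The join is lossy.

No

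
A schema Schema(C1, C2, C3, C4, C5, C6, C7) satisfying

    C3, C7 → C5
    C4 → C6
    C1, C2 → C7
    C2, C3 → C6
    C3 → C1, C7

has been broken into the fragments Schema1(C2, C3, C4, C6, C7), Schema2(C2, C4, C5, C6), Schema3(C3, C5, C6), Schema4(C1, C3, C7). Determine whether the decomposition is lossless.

Yes

Chase test. Columns are C1, C2, C3, C4, C5, C6, C7; row i has aⱼ where attribute j ∈ Schemai, else bᵢⱼ.
Initial tableau (one row per fragment):
  row 1: b11 a2 a3 a4 b15 a6 a7
  row 2: b21 a2 b23 a4 a5 a6 b27
  row 3: b31 b32 a3 b34 a5 a6 b37
  row 4: a1 b42 a3 b44 b45 b46 a7
Rows 1 and 4 agree on C3, C7; apply C3, C7→C5 and equate their C5 entries.
Rows 1 and 3 agree on C3; apply C3→C1, C7 and equate their C1, C7 entries.
Rows 1 and 4 agree on C3; apply C3→C1, C7 and equate their C1, C7 entries.
Rows 1 and 3 agree on C3, C7; apply C3, C7→C5 and equate their C5 entries.
Row 1 is now all distinguished symbols — the join is lossless.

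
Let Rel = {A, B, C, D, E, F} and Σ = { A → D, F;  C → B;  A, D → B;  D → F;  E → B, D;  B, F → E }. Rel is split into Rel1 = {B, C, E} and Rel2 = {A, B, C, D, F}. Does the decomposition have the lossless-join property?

No

Common attributes: Rel1 ∩ Rel2 = {B, C}.
No dependency enlarges {B, C}, so (B, C)⁺ = {B, C}.
The closure contains neither all of Rel1 = {B, C, E} nor all of Rel2 = {A, B, C, D, F}, so the common attributes are not a superkey of either fragment. The join is lossy.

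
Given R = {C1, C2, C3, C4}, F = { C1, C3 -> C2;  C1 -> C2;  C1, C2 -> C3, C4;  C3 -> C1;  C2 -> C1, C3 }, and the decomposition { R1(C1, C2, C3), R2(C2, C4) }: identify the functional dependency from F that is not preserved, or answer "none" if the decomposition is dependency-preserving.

C1, C3 → C2 lies within R1.
C1 → C2 lies within R1.
C1, C2 → C3, C4: restricted closure across fragments reaches C3, C4.
C3 → C1 lies within R1.
C2 → C1, C3 lies within R1.
Every dependency is enforceable on the fragments, so the decomposition is dependency-preserving.

none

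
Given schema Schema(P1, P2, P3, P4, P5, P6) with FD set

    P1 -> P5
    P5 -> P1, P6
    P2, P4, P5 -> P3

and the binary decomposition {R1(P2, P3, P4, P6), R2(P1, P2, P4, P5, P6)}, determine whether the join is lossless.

No

Common attributes: R1 ∩ R2 = {P2, P4, P6}.
No dependency enlarges {P2, P4, P6}, so (P2, P4, P6)⁺ = {P2, P4, P6}.
The closure contains neither all of R1 = {P2, P3, P4, P6} nor all of R2 = {P1, P2, P4, P5, P6}, so the common attributes are not a superkey of either fragment. The join is lossy.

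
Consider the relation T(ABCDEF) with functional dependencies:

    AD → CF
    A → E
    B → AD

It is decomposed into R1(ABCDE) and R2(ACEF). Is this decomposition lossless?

No

Common attributes: R1 ∩ R2 = {ACE}.
No dependency enlarges {ACE}, so (ACE)⁺ = {ACE}.
The closure contains neither all of R1 = {ABCDE} nor all of R2 = {ACEF}, so the common attributes are not a superkey of either fragment. The join is lossy.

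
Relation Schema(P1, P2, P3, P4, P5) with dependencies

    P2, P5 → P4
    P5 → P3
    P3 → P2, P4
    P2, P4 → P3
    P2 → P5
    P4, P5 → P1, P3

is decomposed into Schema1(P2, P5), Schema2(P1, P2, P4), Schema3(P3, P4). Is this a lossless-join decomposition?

No

Chase test. Columns are P1, P2, P3, P4, P5; row i has aⱼ where attribute j ∈ Schemai, else bᵢⱼ.
Initial tableau (one row per fragment):
  row 1: b11 a2 b13 b14 a5
  row 2: a1 a2 b23 a4 b25
  row 3: b31 b32 a3 a4 b35
Rows 1 and 2 agree on P2; apply P2→P5 and equate their P5 entries.
Rows 1 and 2 agree on P2, P5; apply P2, P5→P4 and equate their P4 entries.
Rows 1 and 2 agree on P5; apply P5→P3 and equate their P3 entries.
Rows 1 and 2 agree on P4, P5; apply P4, P5→P1, P3 and equate their P1, P3 entries.
No row becomes fully distinguished — the join is lossy.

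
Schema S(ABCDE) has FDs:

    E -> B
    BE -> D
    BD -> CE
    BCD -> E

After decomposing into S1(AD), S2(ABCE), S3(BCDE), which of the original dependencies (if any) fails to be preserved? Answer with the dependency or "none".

none

E → B lies within S2.
BE → D lies within S3.
BD → CE lies within S3.
BCD → E lies within S3.
Every dependency is enforceable on the fragments, so the decomposition is dependency-preserving.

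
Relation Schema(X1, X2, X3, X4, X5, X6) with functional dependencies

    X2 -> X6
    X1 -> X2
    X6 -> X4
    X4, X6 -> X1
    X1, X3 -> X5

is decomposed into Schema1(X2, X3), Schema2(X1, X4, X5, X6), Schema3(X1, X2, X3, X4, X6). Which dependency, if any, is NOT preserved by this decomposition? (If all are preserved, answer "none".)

Check X1, X3 → X5: no single fragment contains all of {X1, X3, X5}, and the restricted closure of {X1, X3} across the fragments never reaches {X5}.
X2 → X6 is preserved.
X1 → X2 is preserved.
X6 → X4 is preserved.
X4, X6 → X1 is preserved.

X1, X3 -> X5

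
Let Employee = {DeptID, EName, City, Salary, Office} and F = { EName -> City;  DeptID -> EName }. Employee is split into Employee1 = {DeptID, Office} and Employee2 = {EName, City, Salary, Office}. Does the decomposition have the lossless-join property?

No

Common attributes: Employee1 ∩ Employee2 = {Office}.
No dependency enlarges {Office}, so (Office)⁺ = {Office}.
The closure contains neither all of Employee1 = {DeptID, Office} nor all of Employee2 = {EName, City, Salary, Office}, so the common attributes are not a superkey of either fragment. The join is lossy.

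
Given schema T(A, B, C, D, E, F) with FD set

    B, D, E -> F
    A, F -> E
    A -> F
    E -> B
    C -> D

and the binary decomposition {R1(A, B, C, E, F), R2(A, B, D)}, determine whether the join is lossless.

Common attributes: R1 ∩ R2 = {A, B}.
Closure of {A, B}: A → F applies, adding F; A, F → E applies, adding E. So (A, B)⁺ = {A, B, E, F}.
The closure contains neither all of R1 = {A, B, C, E, F} nor all of R2 = {A, B, D}, so the common attributes are not a superkey of either fragment. The join is lossy.

No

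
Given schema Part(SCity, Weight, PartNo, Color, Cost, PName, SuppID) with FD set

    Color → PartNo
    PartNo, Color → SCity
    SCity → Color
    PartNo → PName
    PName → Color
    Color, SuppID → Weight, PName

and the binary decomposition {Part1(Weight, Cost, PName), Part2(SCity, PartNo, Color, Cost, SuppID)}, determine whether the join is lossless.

No

Common attributes: Part1 ∩ Part2 = {Cost}.
No dependency enlarges {Cost}, so (Cost)⁺ = {Cost}.
The closure contains neither all of Part1 = {Weight, Cost, PName} nor all of Part2 = {SCity, PartNo, Color, Cost, SuppID}, so the common attributes are not a superkey of either fragment. The join is lossy.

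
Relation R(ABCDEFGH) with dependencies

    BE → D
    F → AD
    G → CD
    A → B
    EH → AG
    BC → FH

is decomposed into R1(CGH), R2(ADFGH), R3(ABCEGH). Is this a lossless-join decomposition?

Chase test. Columns are ABCDEFGH; row i has aⱼ where attribute j ∈ Ri, else bᵢⱼ.
Initial tableau (one row per fragment):
  row 1: b11 b12 a3 b14 b15 b16 a7 a8
  row 2: a1 b22 b23 a4 b25 a6 a7 a8
  row 3: a1 a2 a3 b34 a5 b36 a7 a8
Rows 1 and 2 agree on G; apply G→CD and equate their CD entries.
Rows 1 and 3 agree on G; apply G→CD and equate their CD entries.
Rows 2 and 3 agree on A; apply A→B and equate their B entries.
Rows 2 and 3 agree on BC; apply BC→FH and equate their FH entries.
Row 3 is now all distinguished symbols — the join is lossless.

Yes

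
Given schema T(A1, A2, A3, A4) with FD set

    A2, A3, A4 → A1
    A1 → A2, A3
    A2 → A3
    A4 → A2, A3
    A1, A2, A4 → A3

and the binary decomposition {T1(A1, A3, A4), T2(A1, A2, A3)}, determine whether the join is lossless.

Common attributes: T1 ∩ T2 = {A1, A3}.
Closure of {A1, A3}: A1 → A2, A3 applies, adding A2. So (A1, A3)⁺ = {A1, A2, A3}.
This closure contains every attribute of T2, so T1 ∩ T2 → T2. The join is lossless.

Yes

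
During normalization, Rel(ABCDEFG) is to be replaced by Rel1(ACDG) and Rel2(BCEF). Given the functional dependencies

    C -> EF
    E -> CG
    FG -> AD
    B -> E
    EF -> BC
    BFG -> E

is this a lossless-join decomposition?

Common attributes: Rel1 ∩ Rel2 = {C}.
Closure of {C}: C → EF applies, adding EF; E → CG applies, adding G; FG → AD applies, adding AD; EF → BC applies, adding B. So (C)⁺ = {ABCDEFG}.
This closure contains every attribute of Rel1, so Rel1 ∩ Rel2 → Rel1. The join is lossless.

Yes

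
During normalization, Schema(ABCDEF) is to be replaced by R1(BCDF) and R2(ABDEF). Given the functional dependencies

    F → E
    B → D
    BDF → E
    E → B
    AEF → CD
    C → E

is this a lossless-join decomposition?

Common attributes: R1 ∩ R2 = {BDF}.
Closure of {BDF}: F → E applies, adding E. So (BDF)⁺ = {BDEF}.
The closure contains neither all of R1 = {BCDF} nor all of R2 = {ABDEF}, so the common attributes are not a superkey of either fragment. The join is lossy.

No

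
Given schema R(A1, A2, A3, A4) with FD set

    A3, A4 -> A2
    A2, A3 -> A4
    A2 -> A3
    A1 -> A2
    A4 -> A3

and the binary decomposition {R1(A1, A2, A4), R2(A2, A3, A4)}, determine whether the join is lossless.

Yes

Common attributes: R1 ∩ R2 = {A2, A4}.
Closure of {A2, A4}: A2 → A3 applies, adding A3. So (A2, A4)⁺ = {A2, A3, A4}.
This closure contains every attribute of R2, so R1 ∩ R2 → R2. The join is lossless.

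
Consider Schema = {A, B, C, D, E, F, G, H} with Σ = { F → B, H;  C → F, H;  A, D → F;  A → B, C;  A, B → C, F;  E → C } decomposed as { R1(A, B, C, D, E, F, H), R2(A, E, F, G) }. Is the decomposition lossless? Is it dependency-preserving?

Lossless test: (A, E, F)⁺ = {A, B, C, E, F, H}, which is a superkey of neither fragment — lossy.
Dependency preservation: every FD's attributes lie within a single fragment, so each can be enforced locally — preserved.

lossy but dependency-preserving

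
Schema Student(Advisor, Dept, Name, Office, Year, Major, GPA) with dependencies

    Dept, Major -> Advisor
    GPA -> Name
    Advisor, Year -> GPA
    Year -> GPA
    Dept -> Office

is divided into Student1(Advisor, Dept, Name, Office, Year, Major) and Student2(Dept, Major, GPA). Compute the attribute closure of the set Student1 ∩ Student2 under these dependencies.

Student1 ∩ Student2 = {Dept, Major}.
Dept, Major → Advisor applies, adding Advisor
Dept → Office applies, adding Office
Closure: {Advisor, Dept, Office, Major}.

Advisor, Dept, Office, Major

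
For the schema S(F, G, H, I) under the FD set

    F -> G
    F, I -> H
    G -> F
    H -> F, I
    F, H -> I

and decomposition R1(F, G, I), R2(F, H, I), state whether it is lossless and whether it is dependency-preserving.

lossless and dependency-preserving

Lossless test: (F, I)⁺ = {F, G, H, I}, which contains all of one fragment — lossless.
Dependency preservation: every FD's attributes lie within a single fragment, so each can be enforced locally — preserved.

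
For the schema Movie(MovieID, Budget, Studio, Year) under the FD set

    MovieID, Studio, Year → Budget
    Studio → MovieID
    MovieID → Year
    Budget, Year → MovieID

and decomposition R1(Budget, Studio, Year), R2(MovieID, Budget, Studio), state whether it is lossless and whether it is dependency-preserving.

Lossless test: (Budget, Studio)⁺ = {MovieID, Budget, Studio, Year}, which contains all of one fragment — lossless.
Dependency preservation: the restricted closure of {MovieID} across the fragments never reaches {Year}, so MovieID → Year cannot be enforced without a join — not preserved.

lossless but not dependency-preserving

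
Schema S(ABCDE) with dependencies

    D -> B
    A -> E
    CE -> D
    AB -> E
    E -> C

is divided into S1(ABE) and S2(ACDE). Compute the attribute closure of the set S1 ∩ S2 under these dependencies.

ABCDE

S1 ∩ S2 = {AE}.
E → C applies, adding C
CE → D applies, adding D
D → B applies, adding B
Closure: {ABCDE}.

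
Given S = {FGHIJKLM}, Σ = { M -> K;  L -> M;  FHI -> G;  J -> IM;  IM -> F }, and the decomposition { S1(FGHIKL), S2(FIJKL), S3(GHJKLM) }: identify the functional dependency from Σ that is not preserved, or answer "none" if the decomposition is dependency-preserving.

Check IM → F: no single fragment contains all of {FIM}, and the restricted closure of {IM} across the fragments never reaches {F}.
M → K is preserved.
L → M is preserved.
FHI → G is preserved.
J → IM is preserved.

IM -> F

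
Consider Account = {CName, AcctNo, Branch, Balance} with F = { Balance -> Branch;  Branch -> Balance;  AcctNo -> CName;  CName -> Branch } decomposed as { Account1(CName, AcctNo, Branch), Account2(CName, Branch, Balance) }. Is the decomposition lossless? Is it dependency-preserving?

lossless and dependency-preserving

Lossless test: (CName, Branch)⁺ = {CName, Branch, Balance}, which contains all of one fragment — lossless.
Dependency preservation: every FD's attributes lie within a single fragment, so each can be enforced locally — preserved.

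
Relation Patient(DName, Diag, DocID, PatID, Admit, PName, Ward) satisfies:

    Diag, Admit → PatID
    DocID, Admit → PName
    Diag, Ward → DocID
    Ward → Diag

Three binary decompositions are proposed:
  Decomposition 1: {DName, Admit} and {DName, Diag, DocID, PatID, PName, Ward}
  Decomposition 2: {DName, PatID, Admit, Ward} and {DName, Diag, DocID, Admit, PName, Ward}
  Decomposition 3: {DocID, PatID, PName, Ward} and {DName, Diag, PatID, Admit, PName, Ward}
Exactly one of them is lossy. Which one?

Decomposition 1: common = {DName}, closure = {DName} → lossy.
Decomposition 2: common = {DName, Admit, Ward}, closure = {DName, Diag, DocID, PatID, Admit, PName, Ward} → lossless.
Decomposition 3: common = {PatID, PName, Ward}, closure = {Diag, DocID, PatID, PName, Ward} → lossless.

Decomposition 1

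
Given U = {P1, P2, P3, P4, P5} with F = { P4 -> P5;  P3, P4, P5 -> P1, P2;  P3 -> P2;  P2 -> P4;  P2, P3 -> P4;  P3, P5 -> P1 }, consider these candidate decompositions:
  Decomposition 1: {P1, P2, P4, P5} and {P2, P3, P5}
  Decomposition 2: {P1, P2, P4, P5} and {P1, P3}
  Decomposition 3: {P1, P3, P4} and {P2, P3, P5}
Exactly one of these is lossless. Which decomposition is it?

Decomposition 1: common = {P2, P5}, closure = {P2, P4, P5} → lossy.
Decomposition 2: common = {P1}, closure = {P1} → lossy.
Decomposition 3: common = {P3}, closure = {P1, P2, P3, P4, P5} → lossless.

Decomposition 3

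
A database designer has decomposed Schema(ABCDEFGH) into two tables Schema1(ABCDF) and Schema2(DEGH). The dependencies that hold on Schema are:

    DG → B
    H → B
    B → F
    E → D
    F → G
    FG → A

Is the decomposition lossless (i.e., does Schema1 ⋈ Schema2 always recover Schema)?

No

Common attributes: Schema1 ∩ Schema2 = {D}.
No dependency enlarges {D}, so (D)⁺ = {D}.
The closure contains neither all of Schema1 = {ABCDF} nor all of Schema2 = {DEGH}, so the common attributes are not a superkey of either fragment. The join is lossy.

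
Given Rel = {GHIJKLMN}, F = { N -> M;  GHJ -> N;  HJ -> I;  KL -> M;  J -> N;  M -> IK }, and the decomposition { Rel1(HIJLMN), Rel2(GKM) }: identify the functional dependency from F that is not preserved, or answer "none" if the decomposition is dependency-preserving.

Check KL → M: no single fragment contains all of {KLM}, and the restricted closure of {KL} across the fragments never reaches {M}.
N → M is preserved.
GHJ → N is preserved.
HJ → I is preserved.
J → N is preserved.
M → IK is preserved.

KL -> M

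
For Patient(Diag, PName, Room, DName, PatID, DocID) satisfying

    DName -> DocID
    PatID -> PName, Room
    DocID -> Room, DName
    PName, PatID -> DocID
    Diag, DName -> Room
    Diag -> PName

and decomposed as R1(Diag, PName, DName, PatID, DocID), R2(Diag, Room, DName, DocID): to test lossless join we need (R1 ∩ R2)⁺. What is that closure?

R1 ∩ R2 = {Diag, DName, DocID}.
DocID → Room, DName applies, adding Room
Diag → PName applies, adding PName
Closure: {Diag, PName, Room, DName, DocID}.

Diag, PName, Room, DName, DocID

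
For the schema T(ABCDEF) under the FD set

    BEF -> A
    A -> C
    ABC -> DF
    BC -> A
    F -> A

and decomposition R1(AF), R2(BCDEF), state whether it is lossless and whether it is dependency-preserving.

Lossless test: (F)⁺ = {ACF}, which contains all of one fragment — lossless.
Dependency preservation: the restricted closure of {A} across the fragments never reaches {C}, so A → C cannot be enforced without a join — not preserved.

lossless but not dependency-preserving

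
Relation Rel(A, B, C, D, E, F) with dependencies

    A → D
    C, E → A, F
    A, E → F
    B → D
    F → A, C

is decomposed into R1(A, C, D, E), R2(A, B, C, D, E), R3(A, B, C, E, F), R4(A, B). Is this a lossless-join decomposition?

Chase test. Columns are A, B, C, D, E, F; row i has aⱼ where attribute j ∈ Ri, else bᵢⱼ.
Initial tableau (one row per fragment):
  row 1: a1 b12 a3 a4 a5 b16
  row 2: a1 a2 a3 a4 a5 b26
  row 3: a1 a2 a3 b34 a5 a6
  row 4: a1 a2 b43 b44 b45 b46
Rows 1 and 3 agree on A; apply A→D and equate their D entries.
Rows 1 and 4 agree on A; apply A→D and equate their D entries.
Rows 1 and 2 agree on C, E; apply C, E→A, F and equate their A, F entries.
Rows 1 and 3 agree on C, E; apply C, E→A, F and equate their A, F entries.
Row 2 is now all distinguished symbols — the join is lossless.

Yes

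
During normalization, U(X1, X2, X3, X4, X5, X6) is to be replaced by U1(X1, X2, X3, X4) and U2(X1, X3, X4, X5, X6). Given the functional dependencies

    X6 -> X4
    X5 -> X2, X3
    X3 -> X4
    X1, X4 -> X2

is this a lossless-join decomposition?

Common attributes: U1 ∩ U2 = {X1, X3, X4}.
Closure of {X1, X3, X4}: X1, X4 → X2 applies, adding X2. So (X1, X3, X4)⁺ = {X1, X2, X3, X4}.
This closure contains every attribute of U1, so U1 ∩ U2 → U1. The join is lossless.

Yes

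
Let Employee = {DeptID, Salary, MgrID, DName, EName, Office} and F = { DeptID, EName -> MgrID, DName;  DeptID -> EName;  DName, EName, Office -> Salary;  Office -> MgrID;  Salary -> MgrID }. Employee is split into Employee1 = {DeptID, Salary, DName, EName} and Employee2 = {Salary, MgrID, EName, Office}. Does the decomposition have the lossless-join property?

No

Common attributes: Employee1 ∩ Employee2 = {Salary, EName}.
Closure of {Salary, EName}: Salary → MgrID applies, adding MgrID. So (Salary, EName)⁺ = {Salary, MgrID, EName}.
The closure contains neither all of Employee1 = {DeptID, Salary, DName, EName} nor all of Employee2 = {Salary, MgrID, EName, Office}, so the common attributes are not a superkey of either fragment. The join is lossy.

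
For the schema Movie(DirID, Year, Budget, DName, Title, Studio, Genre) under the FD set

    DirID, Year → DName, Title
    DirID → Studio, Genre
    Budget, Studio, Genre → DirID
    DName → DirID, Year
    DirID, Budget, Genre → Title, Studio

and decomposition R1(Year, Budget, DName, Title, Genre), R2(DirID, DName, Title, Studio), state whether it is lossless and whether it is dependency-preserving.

Lossless test: (DName, Title)⁺ = {DirID, Year, DName, Title, Studio, Genre}, which contains all of one fragment — lossless.
Dependency preservation: the restricted closure of {DirID, Year} across the fragments never reaches {DName, Title}, so DirID, Year → DName, Title cannot be enforced without a join — not preserved.

lossless but not dependency-preserving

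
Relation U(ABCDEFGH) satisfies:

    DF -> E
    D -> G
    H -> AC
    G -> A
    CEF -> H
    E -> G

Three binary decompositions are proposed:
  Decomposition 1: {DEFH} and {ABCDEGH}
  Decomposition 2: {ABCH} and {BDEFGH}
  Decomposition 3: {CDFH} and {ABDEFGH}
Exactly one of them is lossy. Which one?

Decomposition 1

Decomposition 1: common = {DEH}, closure = {ACDEGH} → lossy.
Decomposition 2: common = {BH}, closure = {ABCH} → lossless.
Decomposition 3: common = {DFH}, closure = {ACDEFGH} → lossless.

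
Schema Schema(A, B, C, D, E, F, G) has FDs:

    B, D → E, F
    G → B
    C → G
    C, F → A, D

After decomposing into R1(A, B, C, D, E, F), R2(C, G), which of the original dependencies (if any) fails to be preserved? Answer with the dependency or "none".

G → B

Check G → B: no single fragment contains all of {B, G}, and the restricted closure of {G} across the fragments never reaches {B}.
B, D → E, F is preserved.
C → G is preserved.
C, F → A, D is preserved.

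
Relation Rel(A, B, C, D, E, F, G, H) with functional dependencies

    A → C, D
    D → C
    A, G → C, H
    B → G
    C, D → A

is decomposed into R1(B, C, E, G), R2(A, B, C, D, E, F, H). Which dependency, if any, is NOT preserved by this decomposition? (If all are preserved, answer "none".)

Check A, G → C, H: no single fragment contains all of {A, C, G, H}, and the restricted closure of {A, G} across the fragments never reaches {C, H}.
A → C, D is preserved.
D → C is preserved.
B → G is preserved.
C, D → A is preserved.

A, G → C, H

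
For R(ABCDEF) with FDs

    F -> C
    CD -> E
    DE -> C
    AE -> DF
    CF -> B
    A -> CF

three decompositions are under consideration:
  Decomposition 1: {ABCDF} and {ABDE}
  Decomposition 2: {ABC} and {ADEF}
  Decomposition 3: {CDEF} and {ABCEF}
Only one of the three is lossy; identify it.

Decomposition 3

Decomposition 1: common = {ABD}, closure = {ABCDEF} → lossless.
Decomposition 2: common = {A}, closure = {ABCF} → lossless.
Decomposition 3: common = {CEF}, closure = {BCEF} → lossy.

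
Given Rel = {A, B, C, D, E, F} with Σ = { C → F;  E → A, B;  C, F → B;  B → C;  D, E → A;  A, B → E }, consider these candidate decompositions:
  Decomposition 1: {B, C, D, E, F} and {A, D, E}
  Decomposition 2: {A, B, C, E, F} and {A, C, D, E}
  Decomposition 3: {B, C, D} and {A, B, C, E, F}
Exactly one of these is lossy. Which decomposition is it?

Decomposition 3

Decomposition 1: common = {D, E}, closure = {A, B, C, D, E, F} → lossless.
Decomposition 2: common = {A, C, E}, closure = {A, B, C, E, F} → lossless.
Decomposition 3: common = {B, C}, closure = {B, C, F} → lossy.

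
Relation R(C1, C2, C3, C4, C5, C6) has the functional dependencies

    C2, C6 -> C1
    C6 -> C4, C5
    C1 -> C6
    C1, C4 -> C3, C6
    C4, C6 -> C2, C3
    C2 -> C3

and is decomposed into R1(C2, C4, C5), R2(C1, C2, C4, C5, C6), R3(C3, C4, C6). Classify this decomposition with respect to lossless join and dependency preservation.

Lossless test (chase): Rows 2 and 3 agree on C6; apply C6→C4, C5 and equate their C4, C5 entries. Rows 2 and 3 agree on C4, C6; apply C4, C6→C2, C3 and equate their C2, C3 entries. Rows 1 and 2 agree on C2; apply C2→C3 and equate their C3 entries. Rows 2 and 3 agree on C2, C6; apply C2, C6→C1 and equate their C1 entries. Row 2 is now all distinguished symbols — the join is lossless.
Dependency preservation: the restricted closure of {C2} across the fragments never reaches {C3}, so C2 → C3 cannot be enforced without a join — not preserved.

lossless but not dependency-preserving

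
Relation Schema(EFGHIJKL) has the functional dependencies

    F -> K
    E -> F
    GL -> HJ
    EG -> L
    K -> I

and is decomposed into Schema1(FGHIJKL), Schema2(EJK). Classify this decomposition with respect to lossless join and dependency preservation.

lossy and not dependency-preserving

Lossless test: (JK)⁺ = {IJK}, which is a superkey of neither fragment — lossy.
Dependency preservation: the restricted closure of {E} across the fragments never reaches {F}, so E → F cannot be enforced without a join — not preserved.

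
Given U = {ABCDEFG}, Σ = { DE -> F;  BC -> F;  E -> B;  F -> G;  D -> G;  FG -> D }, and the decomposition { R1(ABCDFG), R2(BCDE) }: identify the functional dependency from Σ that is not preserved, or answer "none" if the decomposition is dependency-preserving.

Check DE → F: no single fragment contains all of {DEF}, and the restricted closure of {DE} across the fragments never reaches {F}.
BC → F is preserved.
E → B is preserved.
F → G is preserved.
D → G is preserved.
FG → D is preserved.

DE -> F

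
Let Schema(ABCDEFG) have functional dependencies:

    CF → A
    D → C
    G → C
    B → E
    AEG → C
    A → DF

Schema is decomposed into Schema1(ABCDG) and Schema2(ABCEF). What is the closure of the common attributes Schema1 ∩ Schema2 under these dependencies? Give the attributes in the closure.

ABCDEF

Schema1 ∩ Schema2 = {ABC}.
B → E applies, adding E
A → DF applies, adding DF
Closure: {ABCDEF}.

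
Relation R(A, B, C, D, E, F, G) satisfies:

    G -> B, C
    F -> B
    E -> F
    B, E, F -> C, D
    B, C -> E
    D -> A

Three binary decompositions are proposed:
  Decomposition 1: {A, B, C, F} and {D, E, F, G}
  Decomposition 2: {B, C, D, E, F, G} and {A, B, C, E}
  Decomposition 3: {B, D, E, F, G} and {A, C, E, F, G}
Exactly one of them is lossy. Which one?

Decomposition 1: common = {F}, closure = {B, F} → lossy.
Decomposition 2: common = {B, C, E}, closure = {A, B, C, D, E, F} → lossless.
Decomposition 3: common = {E, F, G}, closure = {A, B, C, D, E, F, G} → lossless.

Decomposition 1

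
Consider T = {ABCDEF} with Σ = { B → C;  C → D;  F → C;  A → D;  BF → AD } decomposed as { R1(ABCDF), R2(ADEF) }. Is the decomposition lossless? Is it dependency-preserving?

lossy but dependency-preserving

Lossless test: (ADF)⁺ = {ACDF}, which is a superkey of neither fragment — lossy.
Dependency preservation: every FD's attributes lie within a single fragment, so each can be enforced locally — preserved.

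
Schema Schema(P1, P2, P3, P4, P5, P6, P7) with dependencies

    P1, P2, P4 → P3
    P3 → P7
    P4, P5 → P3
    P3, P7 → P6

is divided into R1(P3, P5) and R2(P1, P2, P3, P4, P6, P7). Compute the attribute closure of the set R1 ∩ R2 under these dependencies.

P3, P6, P7

R1 ∩ R2 = {P3}.
P3 → P7 applies, adding P7
P3, P7 → P6 applies, adding P6
Closure: {P3, P6, P7}.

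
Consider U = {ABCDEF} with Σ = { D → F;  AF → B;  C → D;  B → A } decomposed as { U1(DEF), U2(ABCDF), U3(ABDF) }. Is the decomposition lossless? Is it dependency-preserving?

Lossless test (chase): applying each FD to every pair of rows produces no changes in the tableau, so no row becomes fully distinguished — the join is lossy.
Dependency preservation: every FD's attributes lie within a single fragment, so each can be enforced locally — preserved.

lossy but dependency-preserving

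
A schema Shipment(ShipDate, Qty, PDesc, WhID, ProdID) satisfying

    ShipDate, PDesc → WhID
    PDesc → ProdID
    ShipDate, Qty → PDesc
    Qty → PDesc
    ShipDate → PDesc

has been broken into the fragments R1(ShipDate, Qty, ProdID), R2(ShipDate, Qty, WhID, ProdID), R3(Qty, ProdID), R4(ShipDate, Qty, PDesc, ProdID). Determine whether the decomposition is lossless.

Yes

Chase test. Columns are ShipDate, Qty, PDesc, WhID, ProdID; row i has aⱼ where attribute j ∈ Ri, else bᵢⱼ.
Initial tableau (one row per fragment):
  row 1: a1 a2 b13 b14 a5
  row 2: a1 a2 b23 a4 a5
  row 3: b31 a2 b33 b34 a5
  row 4: a1 a2 a3 b44 a5
Rows 1 and 2 agree on ShipDate, Qty; apply ShipDate, Qty→PDesc and equate their PDesc entries.
Rows 1 and 4 agree on ShipDate, Qty; apply ShipDate, Qty→PDesc and equate their PDesc entries.
Rows 1 and 3 agree on Qty; apply Qty→PDesc and equate their PDesc entries.
Rows 1 and 2 agree on ShipDate, PDesc; apply ShipDate, PDesc→WhID and equate their WhID entries.
Rows 1 and 4 agree on ShipDate, PDesc; apply ShipDate, PDesc→WhID and equate their WhID entries.
Row 1 is now all distinguished symbols — the join is lossless.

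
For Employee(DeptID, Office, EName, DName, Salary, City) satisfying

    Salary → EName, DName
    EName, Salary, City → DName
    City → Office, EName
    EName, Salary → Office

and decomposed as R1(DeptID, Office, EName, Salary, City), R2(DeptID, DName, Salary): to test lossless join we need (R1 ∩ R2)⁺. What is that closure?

DeptID, Office, EName, DName, Salary

R1 ∩ R2 = {DeptID, Salary}.
Salary → EName, DName applies, adding EName, DName
EName, Salary → Office applies, adding Office
Closure: {DeptID, Office, EName, DName, Salary}.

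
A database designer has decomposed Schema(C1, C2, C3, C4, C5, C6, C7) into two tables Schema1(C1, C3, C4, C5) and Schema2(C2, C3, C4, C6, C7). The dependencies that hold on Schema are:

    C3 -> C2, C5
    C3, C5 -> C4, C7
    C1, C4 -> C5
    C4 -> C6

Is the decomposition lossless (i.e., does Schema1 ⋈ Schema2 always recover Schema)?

Yes

Common attributes: Schema1 ∩ Schema2 = {C3, C4}.
Closure of {C3, C4}: C3 → C2, C5 applies, adding C2, C5; C3, C5 → C4, C7 applies, adding C7; C4 → C6 applies, adding C6. So (C3, C4)⁺ = {C2, C3, C4, C5, C6, C7}.
This closure contains every attribute of Schema2, so Schema1 ∩ Schema2 → Schema2. The join is lossless.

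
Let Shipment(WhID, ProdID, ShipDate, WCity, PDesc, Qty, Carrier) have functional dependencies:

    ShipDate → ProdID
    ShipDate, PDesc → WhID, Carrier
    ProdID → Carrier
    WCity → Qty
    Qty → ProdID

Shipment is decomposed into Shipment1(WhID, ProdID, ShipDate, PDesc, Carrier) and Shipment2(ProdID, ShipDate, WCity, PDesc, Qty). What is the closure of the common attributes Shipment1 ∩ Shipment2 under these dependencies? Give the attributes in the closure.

Shipment1 ∩ Shipment2 = {ProdID, ShipDate, PDesc}.
ShipDate, PDesc → WhID, Carrier applies, adding WhID, Carrier
Closure: {WhID, ProdID, ShipDate, PDesc, Carrier}.

WhID, ProdID, ShipDate, PDesc, Carrier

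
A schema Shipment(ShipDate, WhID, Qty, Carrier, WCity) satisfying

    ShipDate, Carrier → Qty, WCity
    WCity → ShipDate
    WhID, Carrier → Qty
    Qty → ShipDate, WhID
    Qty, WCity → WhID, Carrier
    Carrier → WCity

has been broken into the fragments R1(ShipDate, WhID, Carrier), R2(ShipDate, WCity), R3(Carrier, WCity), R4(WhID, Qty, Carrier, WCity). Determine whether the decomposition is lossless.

Yes

Chase test. Columns are ShipDate, WhID, Qty, Carrier, WCity; row i has aⱼ where attribute j ∈ Ri, else bᵢⱼ.
Initial tableau (one row per fragment):
  row 1: a1 a2 b13 a4 b15
  row 2: a1 b22 b23 b24 a5
  row 3: b31 b32 b33 a4 a5
  row 4: b41 a2 a3 a4 a5
Rows 2 and 3 agree on WCity; apply WCity→ShipDate and equate their ShipDate entries.
Rows 2 and 4 agree on WCity; apply WCity→ShipDate and equate their ShipDate entries.
Rows 1 and 4 agree on WhID, Carrier; apply WhID, Carrier→Qty and equate their Qty entries.
Rows 1 and 3 agree on Carrier; apply Carrier→WCity and equate their WCity entries.
Rows 1 and 3 agree on ShipDate, Carrier; apply ShipDate, Carrier→Qty, WCity and equate their Qty, WCity entries.
Rows 1 and 3 agree on Qty; apply Qty→ShipDate, WhID and equate their ShipDate, WhID entries.
Row 1 is now all distinguished symbols — the join is lossless.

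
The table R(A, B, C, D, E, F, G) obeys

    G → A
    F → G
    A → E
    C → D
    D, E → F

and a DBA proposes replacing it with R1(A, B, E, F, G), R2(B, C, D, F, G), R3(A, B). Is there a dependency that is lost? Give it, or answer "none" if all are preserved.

D, E → F

Check D, E → F: no single fragment contains all of {D, E, F}, and the restricted closure of {D, E} across the fragments never reaches {F}.
G → A is preserved.
F → G is preserved.
A → E is preserved.
C → D is preserved.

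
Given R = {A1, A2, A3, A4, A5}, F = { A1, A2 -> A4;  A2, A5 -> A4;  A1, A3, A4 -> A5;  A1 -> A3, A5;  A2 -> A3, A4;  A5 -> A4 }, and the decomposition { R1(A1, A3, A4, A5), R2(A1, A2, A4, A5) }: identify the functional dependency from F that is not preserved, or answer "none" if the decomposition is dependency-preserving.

A2 -> A3, A4

Check A2 → A3, A4: no single fragment contains all of {A2, A3, A4}, and the restricted closure of {A2} across the fragments never reaches {A3, A4}.
A1, A2 → A4 is preserved.
A2, A5 → A4 is preserved.
A1, A3, A4 → A5 is preserved.
A1 → A3, A5 is preserved.
A5 → A4 is preserved.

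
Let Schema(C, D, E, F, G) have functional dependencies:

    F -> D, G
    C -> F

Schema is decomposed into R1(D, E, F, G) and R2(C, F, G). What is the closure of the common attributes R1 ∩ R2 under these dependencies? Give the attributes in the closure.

D, F, G

R1 ∩ R2 = {F, G}.
F → D, G applies, adding D
Closure: {D, F, G}.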